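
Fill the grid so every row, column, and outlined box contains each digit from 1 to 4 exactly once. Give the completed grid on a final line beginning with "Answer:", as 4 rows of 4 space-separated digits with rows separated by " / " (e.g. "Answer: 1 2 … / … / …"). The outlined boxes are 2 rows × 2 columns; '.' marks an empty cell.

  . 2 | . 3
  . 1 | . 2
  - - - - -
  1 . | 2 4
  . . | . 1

Step 1. [r1c1∈{4}] r1c1's peers cover all but 4. So r1c1=4.
Step 2. [r4c3∈{3}] only 3 remains possible at r4c3 ⇒ r4c3=3.
Step 3. [r2c3∈{4}] r2c3 has the single candidate 4. So r2c3=4.
Step 4. [r3c2∈{3}] r3c2 is down to just 3. So r3c2=3.
Step 5. [r1c3∈{1}] r1c3's peers cover all but 1, so r1c3=1.
Step 6. [r4c1∈{2}] nothing but 2 survives at r4c1. So r4c1=2.
Step 7. [r4c2∈{4}] r4c2 is down to just 4, so r4c2=4.
Step 8. [r2c1∈{3}] only 3 remains possible at r2c1, so r2c1=3.

Answer: 4 2 1 3 / 3 1 4 2 / 1 3 2 4 / 2 4 3 1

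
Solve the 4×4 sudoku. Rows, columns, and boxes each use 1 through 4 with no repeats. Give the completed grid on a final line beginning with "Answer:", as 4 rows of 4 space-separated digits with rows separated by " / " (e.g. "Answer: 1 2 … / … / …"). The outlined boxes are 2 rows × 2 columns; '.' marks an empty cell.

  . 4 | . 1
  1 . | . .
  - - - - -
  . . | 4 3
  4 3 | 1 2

Step 1. [r2c2∈{2}] r2c2's peers cover all but 2, so r2c2=2.
Step 2. [r1c3∈{2,3}] 2 has one home in row 1: r1c3, so r1c3=2.
Step 3. [r2c4∈{4}] r2c4 has the single candidate 4 ⇒ r2c4=4.
Step 4. [r3c1∈{2}] only 2 remains possible at r3c1. So r3c1=2.
Step 5. [r2c3∈{3}] r2c3's peers cover all but 3, so r2c3=3.
Step 6. [r3c2∈{1}] r3c2 is down to just 1 ⇒ r3c2=1.
Step 7. [r1c1∈{3}] nothing but 3 survives at r1c1. So r1c1=3.

Answer: 3 4 2 1 / 1 2 3 4 / 2 1 4 3 / 4 3 1 2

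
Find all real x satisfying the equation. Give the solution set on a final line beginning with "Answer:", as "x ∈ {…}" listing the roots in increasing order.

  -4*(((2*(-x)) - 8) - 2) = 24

Step 1. [-4*(((2*(-x)) - 8) - 2) = 24] -4·(inner) — divide through by -4 ⇒ div: ((2*(-x)) - 8) - 2 = -6.
Step 2. [((2*(-x)) - 8) - 2 = -6] -2 is outermost — add 2 both sides, so sub: (2*(-x)) - 8 = -4.
Step 3. [(2*(-x)) - 8 = -4] 2 | LHS and 2 | -4: pull 2 out. So factor: (-x) - 4 = -2.
Step 4. [(-x) - 4 = -2] 4 comes off first (add 4), so sub: -x = 2.
Step 5. [-x = 2] LHS negated; negate both sides ⇒ neg: x = -2.

Answer: x ∈ {-2}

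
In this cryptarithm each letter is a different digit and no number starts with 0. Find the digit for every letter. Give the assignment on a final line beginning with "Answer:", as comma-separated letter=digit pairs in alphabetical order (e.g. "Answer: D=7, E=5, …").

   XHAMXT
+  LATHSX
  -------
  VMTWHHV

Step 1. [col 1: T + X ≡ V (mod 10)] several values work for V in column 1 (T + X ≡ V (mod 10), carry-in 0); try V=1. So V=1.
Step 2. [col 1: T + X ≡ V (mod 10)] no forcing yet in column 1 (carry-in 0); X=5 is free and consistent — try it, so X=5.
Step 3. [col 1: T + X ≡ V (mod 10)] column 1 reads T+X+carry(0)=V with X=5, V=1; with digits 1,5 already taken and all letters distinct, the only value for T is 6. So T=6.
Step 4. [col 2: X + S ≡ H (mod 10)] no forcing yet in column 2 (carry-in 1); H=8 is free and consistent — try it. So H=8.
Step 5. [col 2: X + S ≡ H (mod 10)] column 2 reads X+S+carry(1)=H with X=5, H=8; with digits 1,5,6,8 already taken and all letters distinct, the only value for S is 2 ⇒ S=2.
Step 6. [col 3: M + H ≡ H (mod 10)] column 3 reads M+H+carry(0)=H with H=8; with digits 1,2,5,6,8 already taken and all letters distinct, the only value for M is 0, so M=0.
Step 7. [col 4: A + T ≡ W (mod 10)] several values work for A in column 4 (A + T ≡ W (mod 10), carry-in 0); try A=7 ⇒ A=7.
Step 8. [col 4: A + T ≡ W (mod 10)] column 4 reads A+T+carry(0)=W with A=7, T=6; with digits 0,1,2,5,6,7,8 already taken and all letters distinct, the only value for W is 3. So W=3.
Step 9. [col 6: X + L ≡ M (mod 10)] column 6 reads X+L+carry(1)=M with X=5, M=0; with digits 0,1,2,3,5,6,7,8 already taken and all letters distinct, the only value for L is 4 ⇒ L=4.

Answer: A=7, H=8, L=4, M=0, S=2, T=6, V=1, W=3, X=5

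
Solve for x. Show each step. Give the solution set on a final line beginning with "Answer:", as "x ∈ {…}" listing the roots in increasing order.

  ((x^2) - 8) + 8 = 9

Step 1. [((x^2) - 8) + 8 = 9] 8 comes off first (subtract 8) ⇒ sub: (x^2) - 8 = 1.
Step 2. [(x^2) - 8 = 1] the outer -8 inverts by adding 8 ⇒ sub: x^2 = 9.
Step 3. [x^2 = 9] LHS squared, RHS 9 ≥ 0: apply √ (±). So sqrt: x = 3 or -3.

Answer: x ∈ {-3, 3}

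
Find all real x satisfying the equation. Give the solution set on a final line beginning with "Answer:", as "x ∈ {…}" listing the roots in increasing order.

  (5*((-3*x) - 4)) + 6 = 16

Step 1. [(5*((-3*x) - 4)) + 6 = 16] 6 comes off first (subtract 6) ⇒ sub: 5*((-3*x) - 4) = 10.
Step 2. [5*((-3*x) - 4) = 10] 5·(inner) — divide through by 5, so div: (-3*x) - 4 = 2.
Step 3. [(-3*x) - 4 = 2] add 4: x sits inside (… - 4), so sub: -3*x = 6.
Step 4. [-3*x = 6] divide by the outer -3 ⇒ div: x = -2.

Answer: x ∈ {-2}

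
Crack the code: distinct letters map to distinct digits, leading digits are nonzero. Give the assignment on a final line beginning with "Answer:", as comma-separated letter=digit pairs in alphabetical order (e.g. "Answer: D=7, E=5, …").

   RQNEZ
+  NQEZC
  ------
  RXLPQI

Step 1. [col 1: Z + C ≡ I (mod 10)] column 1 (Z + C ≡ I (mod 10), carry-in 0) doesn't pin Z yet; pick Z=3 and continue. So Z=3.
Step 2. [R] the sum has 6 digits but both addends have 5; that extra leading digit R is the final carry, namely 1 ⇒ R=1.
Step 3. [col 1: Z + C ≡ I (mod 10)] column 1 (Z + C ≡ I (mod 10), carry-in 0) doesn't pin I yet; pick I=9 and continue. So I=9.
Step 4. [col 1: Z + C ≡ I (mod 10)] from column 1 (Z=3, I=9, carry-in 0, digits 1,3,9 already taken and all letters distinct): C must equal 6, so C=6.
Step 5. [col 2: E + Z ≡ Q (mod 10)] column 2 (E + Z ≡ Q (mod 10), carry-in 0) doesn't pin E yet; pick E=4 and continue, so E=4.
Step 6. [col 2: E + Z ≡ Q (mod 10)] from column 2 (E=4, Z=3, carry-in 0, digits 1,3,4,6,9 already taken and all letters distinct): Q must equal 7. So Q=7.
Step 7. [col 3: N + E ≡ P (mod 10)] from column 3 (E=4, carry-in 0, digits 1,3,4,6,7,9 already taken and all letters distinct): N must equal 8. So N=8.
Step 8. [col 3: N + E ≡ P (mod 10)] column 3: given N=8, E=4, carry-in 0, and digits 1,3,4,6,7,8,9 already taken and all letters distinct, N+E≡P (mod 10) forces P=2 ⇒ P=2.
Step 9. [col 4: Q + Q ≡ L (mod 10)] in column 4 we have Q+Q≡L with carry-in 1; given Q=7 and digits 1,2,3,4,6,7,8,9 already taken and all letters distinct, that pins L to 5 ⇒ L=5.
Step 10. [col 5: R + N ≡ X (mod 10)] column 5: given R=1, N=8, carry-in 1, and digits 1,2,3,4,5,6,7,8,9 already taken and all letters distinct, R+N≡X (mod 10) forces X=0, so X=0.

Answer: C=6, E=4, I=9, L=5, N=8, P=2, Q=7, R=1, X=0, Z=3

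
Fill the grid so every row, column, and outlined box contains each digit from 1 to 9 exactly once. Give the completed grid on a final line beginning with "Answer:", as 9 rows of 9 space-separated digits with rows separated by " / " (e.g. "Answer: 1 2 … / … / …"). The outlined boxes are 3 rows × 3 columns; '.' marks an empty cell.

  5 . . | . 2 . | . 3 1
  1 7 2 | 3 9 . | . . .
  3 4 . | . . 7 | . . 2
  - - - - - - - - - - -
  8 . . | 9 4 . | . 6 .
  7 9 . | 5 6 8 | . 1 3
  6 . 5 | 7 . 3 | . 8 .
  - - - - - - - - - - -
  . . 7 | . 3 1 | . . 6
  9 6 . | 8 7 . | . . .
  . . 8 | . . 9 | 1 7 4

Step 1. [r8c9∈{5}] r8c9 is down to just 5 ⇒ r8c9=5.
Step 2. [r5c7∈{2,4}] 2 has one home in row 5: r5c7, so r5c7=2.
Step 3. [r2c6∈{4,5,6}] r2c6 is the only open cell in col 6 admitting 5. So r2c6=5.
Step 4. [r1c6∈{4,6}] 6 has one home in col 6: r1c6 ⇒ r1c6=6.
Step 5. [r6c2∈{1,2}] row 6 places 2 nowhere but r6c2, so r6c2=2.
Step 6. [r7c7∈{8,9}] 8 has one home in row 7: r7c7. So r7c7=8.
Step 7. [r8c6∈{2,4}] r8c6 is the only open cell in col 6 admitting 4. So r8c6=4.
Step 8. [r1c7∈{4,7,9}] in row 1, 7 fits only at r1c7 ⇒ r1c7=7.
Step 9. [r7c4∈{2}] nothing but 2 survives at r7c4, so r7c4=2.
Step 10. [r9c2∈{3,5}] 3 has one home in row 9: r9c2. So r9c2=3.
Step 11. [r3c8∈{5,9}] in col 8, 5 fits only at r3c8, so r3c8=5.
Step 12. [r3c7∈{6,9}] across box 3, 9 lands solely at r3c7 ⇒ r3c7=9.
Step 13. [r2c8∈{4}] r2c8 is down to just 4, so r2c8=4.
Step 14. [r3c5∈{1,8}] across row 3, 8 lands solely at r3c5, so r3c5=8.
Step 15. [r4c3∈{1,3}] across row 4, 3 lands solely at r4c3. So r4c3=3.
Step 16. [r4c9∈{7}] r4c9 has the single candidate 7 ⇒ r4c9=7.
Step 17. [r6c7∈{4}] only 4 remains possible at r6c7. So r6c7=4.
Step 18. [r1c2∈{8}] r1c2 is down to just 8 ⇒ r1c2=8.
Step 19. [r4c6∈{2}] r4c6's peers cover all but 2, so r4c6=2.
Step 20. [r1c4∈{4}] r1c4 is down to just 4 ⇒ r1c4=4.
Step 21. [r9c1∈{2}] nothing but 2 survives at r9c1, so r9c1=2.
Step 22. [r3c4∈{1}] r3c4's peers cover all but 1. So r3c4=1.
Step 23. [r1c3∈{9}] r1c3 has the single candidate 9, so r1c3=9.
Step 24. [r8c7∈{3}] only 3 remains possible at r8c7. So r8c7=3.
Step 25. [r2c9∈{8}] r2c9 is down to just 8, so r2c9=8.
Step 26. [r9c5∈{5}] r9c5 has the single candidate 5, so r9c5=5.
Step 27. [r7c1∈{4}] only 4 remains possible at r7c1, so r7c1=4.
Step 28. [r3c3∈{6}] r3c3's peers cover all but 6, so r3c3=6.
Step 29. [r7c2∈{5}] only 5 remains possible at r7c2, so r7c2=5.
Step 30. [r8c3∈{1}] r8c3 has the single candidate 1 ⇒ r8c3=1.
Step 31. [r2c7∈{6}] r2c7's peers cover all but 6. So r2c7=6.
Step 32. [r4c2∈{1}] r4c2 is down to just 1, so r4c2=1.
Step 33. [r9c4∈{6}] r9c4 has the single candidate 6 ⇒ r9c4=6.
Step 34. [r6c9∈{9}] r6c9 is down to just 9. So r6c9=9.
Step 35. [r5c3∈{4}] r5c3 is down to just 4, so r5c3=4.
Step 36. [r4c7∈{5}] nothing but 5 survives at r4c7, so r4c7=5.
Step 37. [r6c5∈{1}] nothing but 1 survives at r6c5, so r6c5=1.
Step 38. [r7c8∈{9}] only 9 remains possible at r7c8, so r7c8=9.
Step 39. [r8c8∈{2}] r8c8 has the single candidate 2, so r8c8=2.

Answer: 5 8 9 4 2 6 7 3 1 / 1 7 2 3 9 5 6 4 8 / 3 4 6 1 8 7 9 5 2 / 8 1 3 9 4 2 5 6 7 / 7 9 4 5 6 8 2 1 3 / 6 2 5 7 1 3 4 8 9 / 4 5 7 2 3 1 8 9 6 / 9 6 1 8 7 4 3 2 5 / 2 3 8 6 5 9 1 7 4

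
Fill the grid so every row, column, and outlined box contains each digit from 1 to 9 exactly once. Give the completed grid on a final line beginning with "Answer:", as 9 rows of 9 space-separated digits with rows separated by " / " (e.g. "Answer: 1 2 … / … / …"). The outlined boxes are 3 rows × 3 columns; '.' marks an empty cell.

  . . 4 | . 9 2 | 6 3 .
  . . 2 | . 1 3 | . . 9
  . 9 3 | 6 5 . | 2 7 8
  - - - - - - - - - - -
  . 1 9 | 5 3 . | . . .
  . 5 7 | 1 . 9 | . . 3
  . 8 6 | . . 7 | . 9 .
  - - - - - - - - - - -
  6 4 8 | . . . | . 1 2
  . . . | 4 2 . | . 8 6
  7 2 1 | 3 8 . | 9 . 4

Step 1. [r6c5∈{4}] nothing but 4 survives at r6c5 ⇒ r6c5=4.
Step 2. [r9c8∈{5}] nothing but 5 survives at r9c8 ⇒ r9c8=5.
Step 3. [r1c9∈{1,5}] across box 3, 1 lands solely at r1c9. So r1c9=1.
Step 4. [r1c1∈{5,8}] 5 has one home in row 1: r1c1, so r1c1=5.
Step 5. [r8c7∈{3,7}] row 8 places 7 nowhere but r8c7 ⇒ r8c7=7.
Step 6. [r2c8∈{4}] r2c8 is down to just 4, so r2c8=4.
Step 7. [r5c7∈{4,8}] row 5 places 8 nowhere but r5c7 ⇒ r5c7=8.
Step 8. [r1c2∈{7}] r1c2 is down to just 7, so r1c2=7.
Step 9. [r5c1∈{2,4}] across row 5, 4 lands solely at r5c1 ⇒ r5c1=4.
Step 10. [r4c1∈{2}] nothing but 2 survives at r4c1, so r4c1=2.
Step 11. [r4c8∈{6}] only 6 remains possible at r4c8. So r4c8=6.
Step 12. [r2c4∈{7,8}] across row 2, 7 lands solely at r2c4. So r2c4=7.
Step 13. [r8c3∈{5}] r8c3 is down to just 5. So r8c3=5.
Step 14. [r8c2∈{3}] only 3 remains possible at r8c2. So r8c2=3.
Step 15. [r2c7∈{5}] r2c7's peers cover all but 5 ⇒ r2c7=5.
Step 16. [r4c6∈{8}] only 8 remains possible at r4c6, so r4c6=8.
Step 17. [r4c7∈{4}] r4c7 has the single candidate 4 ⇒ r4c7=4.
Step 18. [r3c6∈{4}] only 4 remains possible at r3c6, so r3c6=4.
Step 19. [r5c8∈{2}] r5c8 is down to just 2, so r5c8=2.
Step 20. [r6c4∈{2}] r6c4's peers cover all but 2 ⇒ r6c4=2.
Step 21. [r6c7∈{1}] nothing but 1 survives at r6c7. So r6c7=1.
Step 22. [r7c7∈{3}] r7c7 is down to just 3, so r7c7=3.
Step 23. [r7c4∈{9}] only 9 remains possible at r7c4 ⇒ r7c4=9.
Step 24. [r7c5∈{7}] only 7 remains possible at r7c5. So r7c5=7.
Step 25. [r1c4∈{8}] r1c4 is down to just 8 ⇒ r1c4=8.
Step 26. [r3c1∈{1}] nothing but 1 survives at r3c1, so r3c1=1.
Step 27. [r5c5∈{6}] r5c5's peers cover all but 6. So r5c5=6.
Step 28. [r2c1∈{8}] r2c1 is down to just 8, so r2c1=8.
Step 29. [r2c2∈{6}] r2c2 has the single candidate 6, so r2c2=6.
Step 30. [r8c6∈{1}] r8c6 has the single candidate 1 ⇒ r8c6=1.
Step 31. [r9c6∈{6}] nothing but 6 survives at r9c6, so r9c6=6.
Step 32. [r7c6∈{5}] r7c6 is down to just 5, so r7c6=5.
Step 33. [r8c1∈{9}] r8c1 is down to just 9. So r8c1=9.
Step 34. [r6c9∈{5}] only 5 remains possible at r6c9, so r6c9=5.
Step 35. [r4c9∈{7}] r4c9 has the single candidate 7, so r4c9=7.
Step 36. [r6c1∈{3}] r6c1's peers cover all but 3, so r6c1=3.

Answer: 5 7 4 8 9 2 6 3 1 / 8 6 2 7 1 3 5 4 9 / 1 9 3 6 5 4 2 7 8 / 2 1 9 5 3 8 4 6 7 / 4 5 7 1 6 9 8 2 3 / 3 8 6 2 4 7 1 9 5 / 6 4 8 9 7 5 3 1 2 / 9 3 5 4 2 1 7 8 6 / 7 2 1 3 8 6 9 5 4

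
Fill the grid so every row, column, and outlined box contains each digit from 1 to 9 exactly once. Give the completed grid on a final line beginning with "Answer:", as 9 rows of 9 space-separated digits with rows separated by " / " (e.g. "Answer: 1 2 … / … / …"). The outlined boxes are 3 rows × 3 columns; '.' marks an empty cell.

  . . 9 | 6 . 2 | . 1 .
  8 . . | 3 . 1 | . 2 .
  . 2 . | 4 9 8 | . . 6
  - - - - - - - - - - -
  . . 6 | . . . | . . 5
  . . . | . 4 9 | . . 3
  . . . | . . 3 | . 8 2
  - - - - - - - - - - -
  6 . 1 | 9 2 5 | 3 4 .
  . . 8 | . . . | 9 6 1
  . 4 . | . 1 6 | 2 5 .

Step 1. [r7c2∈{7}] only 7 remains possible at r7c2, so r7c2=7.
Step 2. [r4c6∈{7}] r4c6 has the single candidate 7. So r4c6=7.
Step 3. [r3c1∈{1,3,5,7}] 1 has one home in row 3: r3c1, so r3c1=1.
Step 4. [r5c8∈{7}] nothing but 7 survives at r5c8 ⇒ r5c8=7.
Step 5. [r9c3∈{3}] r9c3 is down to just 3 ⇒ r9c3=3.
Step 6. [r8c2∈{5}] only 5 remains possible at r8c2. So r8c2=5.
Step 7. [r9c9∈{7,8}] r9c9 is the only open cell in box 9 admitting 7, so r9c9=7.
Step 8. [r5c3∈{2,5}] 2 has one home in col 3: r5c3, so r5c3=2.
Step 9. [r5c1∈{5}] r5c1's peers cover all but 5 ⇒ r5c1=5.
Step 10. [r1c7∈{4,5,7,8}] across col 7, 8 lands solely at r1c7, so r1c7=8.
Step 11. [r1c9∈{4}] r1c9's peers cover all but 4. So r1c9=4.
Step 12. [r1c5∈{5,7}] row 1 places 5 nowhere but r1c5 ⇒ r1c5=5.
Step 13. [r1c1∈{3,7}] across row 1, 7 lands solely at r1c1, so r1c1=7.
Step 14. [r4c1∈{3,4,9}] r4c1 is the only open cell in col 1 admitting 3. So r4c1=3.
Step 15. [r6c1∈{4,9}] r6c1 is the only open cell in col 1 admitting 4. So r6c1=4.
Step 16. [r4c5∈{8}] r4c5's peers cover all but 8. So r4c5=8.
Step 17. [r5c4∈{1}] r5c4 has the single candidate 1, so r5c4=1.
Step 18. [r3c3∈{5}] r3c3's peers cover all but 5 ⇒ r3c3=5.
Step 19. [r6c2∈{1,9}] row 6 places 9 nowhere but r6c2. So r6c2=9.
Step 20. [r6c7∈{1,6}] in row 6, 1 fits only at r6c7. So r6c7=1.
Step 21. [r2c5∈{7}] r2c5 is down to just 7. So r2c5=7.
Step 22. [r5c2∈{8}] r5c2 is down to just 8 ⇒ r5c2=8.
Step 23. [r9c1∈{9}] r9c1 has the single candidate 9 ⇒ r9c1=9.
Step 24. [r5c7∈{6}] r5c7 has the single candidate 6, so r5c7=6.
Step 25. [r8c1∈{2}] r8c1 has the single candidate 2, so r8c1=2.
Step 26. [r8c6∈{4}] r8c6's peers cover all but 4 ⇒ r8c6=4.
Step 27. [r4c2∈{1}] nothing but 1 survives at r4c2, so r4c2=1.
Step 28. [r6c4∈{5}] r6c4 is down to just 5 ⇒ r6c4=5.
Step 29. [r4c8∈{9}] nothing but 9 survives at r4c8 ⇒ r4c8=9.
Step 30. [r8c4∈{7}] r8c4 is down to just 7, so r8c4=7.
Step 31. [r8c5∈{3}] r8c5 has the single candidate 3, so r8c5=3.
Step 32. [r6c5∈{6}] only 6 remains possible at r6c5. So r6c5=6.
Step 33. [r3c8∈{3}] r3c8 is down to just 3. So r3c8=3.
Step 34. [r4c4∈{2}] only 2 remains possible at r4c4 ⇒ r4c4=2.
Step 35. [r3c7∈{7}] nothing but 7 survives at r3c7, so r3c7=7.
Step 36. [r2c7∈{5}] r2c7 is down to just 5 ⇒ r2c7=5.
Step 37. [r2c3∈{4}] r2c3 is down to just 4. So r2c3=4.
Step 38. [r9c4∈{8}] nothing but 8 survives at r9c4, so r9c4=8.
Step 39. [r2c9∈{9}] only 9 remains possible at r2c9, so r2c9=9.
Step 40. [r2c2∈{6}] r2c2's peers cover all but 6, so r2c2=6.
Step 41. [r4c7∈{4}] r4c7 is down to just 4, so r4c7=4.
Step 42. [r1c2∈{3}] r1c2 is down to just 3, so r1c2=3.
Step 43. [r6c3∈{7}] r6c3 is down to just 7. So r6c3=7.
Step 44. [r7c9∈{8}] r7c9 has the single candidate 8 ⇒ r7c9=8.

Answer: 7 3 9 6 5 2 8 1 4 / 8 6 4 3 7 1 5 2 9 / 1 2 5 4 9 8 7 3 6 / 3 1 6 2 8 7 4 9 5 / 5 8 2 1 4 9 6 7 3 / 4 9 7 5 6 3 1 8 2 / 6 7 1 9 2 5 3 4 8 / 2 5 8 7 3 4 9 6 1 / 9 4 3 8 1 6 2 5 7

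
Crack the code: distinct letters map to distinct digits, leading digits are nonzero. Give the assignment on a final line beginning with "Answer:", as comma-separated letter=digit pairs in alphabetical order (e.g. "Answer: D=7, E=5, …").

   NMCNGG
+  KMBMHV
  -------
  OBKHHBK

Step 1. [col 1: G + V ≡ K (mod 10)] no forcing yet in column 1 (carry-in 0); V=8 is free and consistent — try it, so V=8.
Step 2. [col 1: G + V ≡ K (mod 10)] column 1 (G + V ≡ K (mod 10), carry-in 0) doesn't pin G yet; pick G=6 and continue, so G=6.
Step 3. [O] the sum has 7 digits but both addends have 6; that extra leading digit O is the final carry, namely 1. So O=1.
Step 4. [col 1: G + V ≡ K (mod 10)] from column 1 (G=6, V=8, carry-in 0, digits 1,6,8 already taken and all letters distinct): K must equal 4. So K=4.
Step 5. [col 2: G + H ≡ B (mod 10)] several values work for B in column 2 (G + H ≡ B (mod 10), carry-in 1); try B=0 ⇒ B=0.
Step 6. [col 2: G + H ≡ B (mod 10)] in column 2 we have G+H≡B with carry-in 1; given G=6, B=0 and digits 0,1,4,6,8 already taken and all letters distinct, that pins H to 3, so H=3.
Step 7. [col 3: N + M ≡ H (mod 10)] no forcing yet in column 3 (carry-in 1); N=5 is free and consistent — try it. So N=5.
Step 8. [col 3: N + M ≡ H (mod 10)] from column 3 (N=5, H=3, carry-in 1, digits 0,1,3,4,5,6,8 already taken and all letters distinct): M must equal 7 ⇒ M=7.
Step 9. [col 4: C + B ≡ H (mod 10)] column 4: given B=0, H=3, carry-in 1, and digits 0,1,3,4,5,6,7,8 already taken and all letters distinct, C+B≡H (mod 10) forces C=2, so C=2.

Answer: B=0, C=2, G=6, H=3, K=4, M=7, N=5, O=1, V=8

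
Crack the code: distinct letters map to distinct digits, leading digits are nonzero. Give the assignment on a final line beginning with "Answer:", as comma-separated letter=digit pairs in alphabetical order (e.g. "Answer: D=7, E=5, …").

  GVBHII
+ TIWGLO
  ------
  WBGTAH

Step 1. [col 1: I + O ≡ H (mod 10)] column 1 (I + O ≡ H (mod 10), carry-in 0) doesn't pin O yet; pick O=4 and continue, so O=4.
Step 2. [col 1: I + O ≡ H (mod 10)] column 1 (I + O ≡ H (mod 10), carry-in 0) doesn't pin I yet; pick I=8 and continue ⇒ I=8.
Step 3. [col 1: I + O ≡ H (mod 10)] column 1: given I=8, O=4, carry-in 0, and digits 4,8 already taken and all letters distinct, I+O≡H (mod 10) forces H=2, so H=2.
Step 4. [col 2: I + L ≡ A (mod 10)] several values work for L in column 2 (I + L ≡ A (mod 10), carry-in 1); try L=0 ⇒ L=0.
Step 5. [col 2: I + L ≡ A (mod 10)] from column 2 (I=8, L=0, carry-in 1, digits 0,2,4,8 already taken and all letters distinct): A must equal 9, so A=9.
Step 6. [col 3: H + G ≡ T (mod 10)] several values work for G in column 3 (H + G ≡ T (mod 10), carry-in 0); try G=1. So G=1.
Step 7. [col 3: H + G ≡ T (mod 10)] column 3 reads H+G+carry(0)=T with H=2, G=1; with digits 0,1,2,4,8,9 already taken and all letters distinct, the only value for T is 3 ⇒ T=3.
Step 8. [col 4: B + W ≡ G (mod 10)] no forcing yet in column 4 (carry-in 0); B=6 is free and consistent — try it, so B=6.
Step 9. [col 4: B + W ≡ G (mod 10)] from column 4 (B=6, G=1, carry-in 0, digits 0,1,2,3,4,6,8,9 already taken and all letters distinct): W must equal 5 ⇒ W=5.
Step 10. [col 5: V + I ≡ B (mod 10)] column 5 reads V+I+carry(1)=B with I=8, B=6; with digits 0,1,2,3,4,5,6,8,9 already taken and all letters distinct, the only value for V is 7. So V=7.

Answer: A=9, B=6, G=1, H=2, I=8, L=0, O=4, T=3, V=7, W=5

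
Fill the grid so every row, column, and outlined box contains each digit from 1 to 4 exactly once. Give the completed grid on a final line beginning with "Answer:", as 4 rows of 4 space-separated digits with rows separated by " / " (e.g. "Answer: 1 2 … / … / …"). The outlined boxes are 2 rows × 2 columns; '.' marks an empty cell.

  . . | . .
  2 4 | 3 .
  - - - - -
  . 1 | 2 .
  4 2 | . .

Step 1. [r2c4∈{1}] only 1 remains possible at r2c4 ⇒ r2c4=1.
Step 2. [r3c1∈{3}] nothing but 3 survives at r3c1, so r3c1=3.
Step 3. [r1c4∈{2,4}] in row 1, 2 fits only at r1c4 ⇒ r1c4=2.
Step 4. [r1c3∈{4}] nothing but 4 survives at r1c3 ⇒ r1c3=4.
Step 5. [r1c2∈{3}] r1c2's peers cover all but 3. So r1c2=3.
Step 6. [r1c1∈{1}] nothing but 1 survives at r1c1, so r1c1=1.
Step 7. [r4c4∈{3}] r4c4's peers cover all but 3. So r4c4=3.
Step 8. [r3c4∈{4}] nothing but 4 survives at r3c4 ⇒ r3c4=4.
Step 9. [r4c3∈{1}] nothing but 1 survives at r4c3, so r4c3=1.

Answer: 1 3 4 2 / 2 4 3 1 / 3 1 2 4 / 4 2 1 3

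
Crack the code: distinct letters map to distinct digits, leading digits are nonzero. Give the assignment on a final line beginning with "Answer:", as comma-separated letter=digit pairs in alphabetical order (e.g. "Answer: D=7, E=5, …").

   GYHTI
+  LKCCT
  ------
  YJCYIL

Step 1. [col 1: I + T ≡ L (mod 10)] no forcing yet in column 1 (carry-in 0); T=3 is free and consistent — try it, so T=3.
Step 2. [col 1: I + T ≡ L (mod 10)] L=8 is one option consistent with column 1 (I + T ≡ L (mod 10), carry-in 0) — take it ⇒ L=8.
Step 3. [col 1: I + T ≡ L (mod 10)] column 1 reads I+T+carry(0)=L with T=3, L=8; with digits 3,8 already taken and all letters distinct, the only value for I is 5 ⇒ I=5.
Step 4. [col 2: T + C ≡ I (mod 10)] column 2 reads T+C+carry(0)=I with T=3, I=5; with digits 3,5,8 already taken and all letters distinct, the only value for C is 2 ⇒ C=2.
Step 5. [col 3: H + C ≡ Y (mod 10)] several values work for Y in column 3 (H + C ≡ Y (mod 10), carry-in 0); try Y=1, so Y=1.
Step 6. [col 3: H + C ≡ Y (mod 10)] column 3: given C=2, Y=1, carry-in 0, and digits 1,2,3,5,8 already taken and all letters distinct, H+C≡Y (mod 10) forces H=9 ⇒ H=9.
Step 7. [col 4: Y + K ≡ C (mod 10)] column 4: given Y=1, C=2, carry-in 1, and digits 1,2,3,5,8,9 already taken and all letters distinct, Y+K≡C (mod 10) forces K=0, so K=0.
Step 8. [col 5: G + L ≡ J (mod 10)] from column 5 (L=8, carry-in 0, digits 0,1,2,3,5,8,9 already taken and all letters distinct): G must equal 6, so G=6.
Step 9. [col 5: G + L ≡ J (mod 10)] in column 5 we have G+L≡J with carry-in 0; given G=6, L=8 and digits 0,1,2,3,5,6,8,9 already taken and all letters distinct, that pins J to 4, so J=4.

Answer: C=2, G=6, H=9, I=5, J=4, K=0, L=8, T=3, Y=1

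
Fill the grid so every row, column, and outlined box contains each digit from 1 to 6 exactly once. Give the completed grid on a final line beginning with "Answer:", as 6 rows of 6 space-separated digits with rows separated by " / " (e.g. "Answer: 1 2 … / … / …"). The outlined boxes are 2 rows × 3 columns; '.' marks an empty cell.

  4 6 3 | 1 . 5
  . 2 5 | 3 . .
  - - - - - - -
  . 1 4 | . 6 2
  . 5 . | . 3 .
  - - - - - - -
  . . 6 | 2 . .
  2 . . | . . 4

Step 1. [r5c1∈{1,3,5}] r5c1 is the only open cell in col 1 admitting 5. So r5c1=5.
Step 2. [r5c6∈{1,3}] across col 6, 3 lands solely at r5c6. So r5c6=3.
Step 3. [r6c5∈{1,5}] in col 5, 5 fits only at r6c5 ⇒ r6c5=5.
Step 4. [r4c4∈{4}] r4c4 has the single candidate 4, so r4c4=4.
Step 5. [r2c6∈{6}] only 6 remains possible at r2c6, so r2c6=6.
Step 6. [r3c1∈{3}] r3c1 is down to just 3, so r3c1=3.
Step 7. [r6c2∈{3}] r6c2 is down to just 3 ⇒ r6c2=3.
Step 8. [r5c2∈{4}] only 4 remains possible at r5c2, so r5c2=4.
Step 9. [r6c4∈{6}] r6c4 is down to just 6 ⇒ r6c4=6.
Step 10. [r3c4∈{5}] r3c4 is down to just 5, so r3c4=5.
Step 11. [r2c1∈{1}] only 1 remains possible at r2c1 ⇒ r2c1=1.
Step 12. [r4c6∈{1}] r4c6 has the single candidate 1, so r4c6=1.
Step 13. [r1c5∈{2}] nothing but 2 survives at r1c5, so r1c5=2.
Step 14. [r4c1∈{6}] r4c1 has the single candidate 6, so r4c1=6.
Step 15. [r6c3∈{1}] nothing but 1 survives at r6c3, so r6c3=1.
Step 16. [r2c5∈{4}] only 4 remains possible at r2c5, so r2c5=4.
Step 17. [r5c5∈{1}] only 1 remains possible at r5c5. So r5c5=1.
Step 18. [r4c3∈{2}] r4c3 has the single candidate 2 ⇒ r4c3=2.

Answer: 4 6 3 1 2 5 / 1 2 5 3 4 6 / 3 1 4 5 6 2 / 6 5 2 4 3 1 / 5 4 6 2 1 3 / 2 3 1 6 5 4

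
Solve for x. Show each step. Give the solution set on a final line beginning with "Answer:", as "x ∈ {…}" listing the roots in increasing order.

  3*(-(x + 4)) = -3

Step 1. [3*(-(x + 4)) = -3] divide by the outer 3, so div: -(x + 4) = -1.
Step 2. [-(x + 4) = -1] flip signs both sides ⇒ neg: x + 4 = 1.
Step 3. [x + 4 = 1] subtract 4: x sits inside (… + 4). So sub: x = -3.

Answer: x ∈ {-3}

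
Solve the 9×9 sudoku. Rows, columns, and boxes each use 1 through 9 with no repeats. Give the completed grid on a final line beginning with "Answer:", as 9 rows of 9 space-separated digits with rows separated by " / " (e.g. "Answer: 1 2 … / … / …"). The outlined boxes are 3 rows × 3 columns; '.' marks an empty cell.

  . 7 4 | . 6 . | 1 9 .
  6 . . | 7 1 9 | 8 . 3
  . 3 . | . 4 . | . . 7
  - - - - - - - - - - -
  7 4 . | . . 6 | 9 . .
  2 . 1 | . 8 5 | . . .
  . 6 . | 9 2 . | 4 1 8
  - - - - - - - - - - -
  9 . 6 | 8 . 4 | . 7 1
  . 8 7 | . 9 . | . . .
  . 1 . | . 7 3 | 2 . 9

Step 1. [r9c3∈{5}] only 5 remains possible at r9c3. So r9c3=5.
Step 2. [r8c9∈{4,5,6}] across col 9, 4 lands solely at r8c9 ⇒ r8c9=4.
Step 3. [r7c7∈{3,5}] 3 has one home in row 7: r7c7 ⇒ r7c7=3.
Step 4. [r4c5∈{3}] r4c5 has the single candidate 3 ⇒ r4c5=3.
Step 5. [r2c2∈{2,5}] r2c2 is the only open cell in col 2 admitting 5. So r2c2=5.
Step 6. [r1c1∈{8}] r1c1 has the single candidate 8, so r1c1=8.
Step 7. [r1c6∈{2}] nothing but 2 survives at r1c6, so r1c6=2.
Step 8. [r3c4∈{5}] only 5 remains possible at r3c4 ⇒ r3c4=5.
Step 9. [r3c7∈{6}] r3c7's peers cover all but 6 ⇒ r3c7=6.
Step 10. [r3c8∈{2}] r3c8's peers cover all but 2 ⇒ r3c8=2.
Step 11. [r9c4∈{6}] only 6 remains possible at r9c4. So r9c4=6.
Step 12. [r8c8∈{5,6}] in row 8, 6 fits only at r8c8, so r8c8=6.
Step 13. [r4c4∈{1}] r4c4 is down to just 1 ⇒ r4c4=1.
Step 14. [r6c1∈{3,5}] 5 has one home in row 6: r6c1, so r6c1=5.
Step 15. [r1c9∈{5}] r1c9 has the single candidate 5 ⇒ r1c9=5.
Step 16. [r1c4∈{3}] only 3 remains possible at r1c4, so r1c4=3.
Step 17. [r9c1∈{4}] only 4 remains possible at r9c1, so r9c1=4.
Step 18. [r5c7∈{7}] only 7 remains possible at r5c7 ⇒ r5c7=7.
Step 19. [r8c7∈{5}] nothing but 5 survives at r8c7 ⇒ r8c7=5.
Step 20. [r8c6∈{1}] r8c6 is down to just 1. So r8c6=1.
Step 21. [r3c1∈{1}] r3c1's peers cover all but 1, so r3c1=1.
Step 22. [r3c3∈{9}] r3c3 is down to just 9 ⇒ r3c3=9.
Step 23. [r8c4∈{2}] nothing but 2 survives at r8c4, so r8c4=2.
Step 24. [r4c3∈{8}] only 8 remains possible at r4c3. So r4c3=8.
Step 25. [r6c3∈{3}] r6c3 is down to just 3 ⇒ r6c3=3.
Step 26. [r8c1∈{3}] only 3 remains possible at r8c1, so r8c1=3.
Step 27. [r9c8∈{8}] r9c8 has the single candidate 8 ⇒ r9c8=8.
Step 28. [r7c2∈{2}] r7c2 has the single candidate 2, so r7c2=2.
Step 29. [r2c8∈{4}] r2c8 has the single candidate 4. So r2c8=4.
Step 30. [r5c4∈{4}] only 4 remains possible at r5c4. So r5c4=4.
Step 31. [r5c9∈{6}] only 6 remains possible at r5c9. So r5c9=6.
Step 32. [r4c8∈{5}] only 5 remains possible at r4c8, so r4c8=5.
Step 33. [r6c6∈{7}] r6c6's peers cover all but 7, so r6c6=7.
Step 34. [r5c2∈{9}] nothing but 9 survives at r5c2. So r5c2=9.
Step 35. [r4c9∈{2}] r4c9 is down to just 2 ⇒ r4c9=2.
Step 36. [r2c3∈{2}] r2c3's peers cover all but 2 ⇒ r2c3=2.
Step 37. [r5c8∈{3}] only 3 remains possible at r5c8, so r5c8=3.
Step 38. [r3c6∈{8}] nothing but 8 survives at r3c6, so r3c6=8.
Step 39. [r7c5∈{5}] r7c5 is down to just 5. So r7c5=5.

Answer: 8 7 4 3 6 2 1 9 5 / 6 5 2 7 1 9 8 4 3 / 1 3 9 5 4 8 6 2 7 / 7 4 8 1 3 6 9 5 2 / 2 9 1 4 8 5 7 3 6 / 5 6 3 9 2 7 4 1 8 / 9 2 6 8 5 4 3 7 1 / 3 8 7 2 9 1 5 6 4 / 4 1 5 6 7 3 2 8 9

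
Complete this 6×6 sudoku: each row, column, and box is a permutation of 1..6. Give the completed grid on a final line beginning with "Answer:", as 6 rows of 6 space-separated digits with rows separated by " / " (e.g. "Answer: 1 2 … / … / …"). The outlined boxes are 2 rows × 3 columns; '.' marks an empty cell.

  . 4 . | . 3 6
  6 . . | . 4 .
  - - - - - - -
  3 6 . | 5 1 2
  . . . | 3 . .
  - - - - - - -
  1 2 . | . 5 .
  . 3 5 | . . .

Step 1. [r4c6∈{4}] r4c6 has the single candidate 4, so r4c6=4.
Step 2. [r1c1∈{2,5}] r1c1 is the only open cell in row 1 admitting 5 ⇒ r1c1=5.
Step 3. [r2c2∈{1}] r2c2 is down to just 1 ⇒ r2c2=1.
Step 4. [r2c4∈{2}] r2c4 has the single candidate 2, so r2c4=2.
Step 5. [r5c3∈{4,6}] r5c3 is the only open cell in col 3 admitting 6. So r5c3=6.
Step 6. [r6c4∈{1,4,6}] in col 4, 6 fits only at r6c4. So r6c4=6.
Step 7. [r1c3∈{2}] r1c3 is down to just 2. So r1c3=2.
Step 8. [r5c4∈{4}] r5c4 has the single candidate 4 ⇒ r5c4=4.
Step 9. [r2c6∈{5}] r2c6 is down to just 5, so r2c6=5.
Step 10. [r5c6∈{3}] nothing but 3 survives at r5c6. So r5c6=3.
Step 11. [r4c2∈{5}] r4c2 has the single candidate 5, so r4c2=5.
Step 12. [r3c3∈{4}] nothing but 4 survives at r3c3, so r3c3=4.
Step 13. [r1c4∈{1}] r1c4 has the single candidate 1 ⇒ r1c4=1.
Step 14. [r6c6∈{1}] r6c6 is down to just 1. So r6c6=1.
Step 15. [r4c5∈{6}] nothing but 6 survives at r4c5, so r4c5=6.
Step 16. [r6c1∈{4}] r6c1 has the single candidate 4 ⇒ r6c1=4.
Step 17. [r6c5∈{2}] nothing but 2 survives at r6c5, so r6c5=2.
Step 18. [r2c3∈{3}] nothing but 3 survives at r2c3. So r2c3=3.
Step 19. [r4c3∈{1}] only 1 remains possible at r4c3, so r4c3=1.
Step 20. [r4c1∈{2}] r4c1's peers cover all but 2. So r4c1=2.

Answer: 5 4 2 1 3 6 / 6 1 3 2 4 5 / 3 6 4 5 1 2 / 2 5 1 3 6 4 / 1 2 6 4 5 3 / 4 3 5 6 2 1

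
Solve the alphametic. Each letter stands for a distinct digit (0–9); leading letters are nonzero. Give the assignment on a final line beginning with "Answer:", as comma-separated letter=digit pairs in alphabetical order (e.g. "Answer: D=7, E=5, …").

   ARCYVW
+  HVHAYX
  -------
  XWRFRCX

Step 1. [col 1: W + X ≡ X (mod 10)] from column 1 (nothing yet, carry-in 0, all letters distinct, none taken yet): W must equal 0, so W=0.
Step 2. [col 1: W + X ≡ X (mod 10)] no forcing yet in column 1 (carry-in 0); X=1 is free and consistent — try it, so X=1.
Step 3. [col 2: V + Y ≡ C (mod 10)] column 2 (V + Y ≡ C (mod 10), carry-in 0) doesn't pin C yet; pick C=7 and continue ⇒ C=7.
Step 4. [col 2: V + Y ≡ C (mod 10)] no forcing yet in column 2 (carry-in 0); Y=8 is free and consistent — try it. So Y=8.
Step 5. [col 2: V + Y ≡ C (mod 10)] from column 2 (Y=8, C=7, carry-in 0, digits 0,1,7,8 already taken and all letters distinct): V must equal 9 ⇒ V=9.
Step 6. [col 3: Y + A ≡ R (mod 10)] R=2 is one option consistent with column 3 (Y + A ≡ R (mod 10), carry-in 1) — take it. So R=2.
Step 7. [col 3: Y + A ≡ R (mod 10)] column 3: given Y=8, R=2, carry-in 1, and digits 0,1,2,7,8,9 already taken and all letters distinct, Y+A≡R (mod 10) forces A=3 ⇒ A=3.
Step 8. [col 4: C + H ≡ F (mod 10)] from column 4 (C=7, carry-in 1, digits 0,1,2,3,7,8,9 already taken and all letters distinct): F must equal 4, so F=4.
Step 9. [col 4: C + H ≡ F (mod 10)] in column 4 we have C+H≡F with carry-in 1; given C=7, F=4 and digits 0,1,2,3,4,7,8,9 already taken and all letters distinct, that pins H to 6, so H=6.

Answer: A=3, C=7, F=4, H=6, R=2, V=9, W=0, X=1, Y=8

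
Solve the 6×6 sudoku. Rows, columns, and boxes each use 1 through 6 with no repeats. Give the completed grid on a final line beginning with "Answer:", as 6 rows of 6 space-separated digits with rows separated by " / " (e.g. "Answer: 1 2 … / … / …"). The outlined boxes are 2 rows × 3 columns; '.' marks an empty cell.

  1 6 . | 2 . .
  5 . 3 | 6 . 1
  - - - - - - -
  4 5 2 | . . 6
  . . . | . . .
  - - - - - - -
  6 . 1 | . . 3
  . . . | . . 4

Step 1. [r5c4∈{5}] only 5 remains possible at r5c4, so r5c4=5.
Step 2. [r1c5∈{3,4,5}] 3 has one home in row 1: r1c5. So r1c5=3.
Step 3. [r3c5∈{1}] nothing but 1 survives at r3c5, so r3c5=1.
Step 4. [r6c1∈{2,3}] 2 has one home in col 1: r6c1 ⇒ r6c1=2.
Step 5. [r4c5∈{2,4,5}] across col 5, 5 lands solely at r4c5, so r4c5=5.
Step 6. [r4c1∈{3}] nothing but 3 survives at r4c1, so r4c1=3.
Step 7. [r1c3∈{4}] nothing but 4 survives at r1c3 ⇒ r1c3=4.
Step 8. [r2c2∈{2}] r2c2 has the single candidate 2, so r2c2=2.
Step 9. [r4c2∈{1}] r4c2's peers cover all but 1, so r4c2=1.
Step 10. [r4c3∈{6}] r4c3 is down to just 6. So r4c3=6.
Step 11. [r5c5∈{2}] nothing but 2 survives at r5c5. So r5c5=2.
Step 12. [r4c4∈{4}] only 4 remains possible at r4c4, so r4c4=4.
Step 13. [r6c5∈{6}] r6c5 is down to just 6, so r6c5=6.
Step 14. [r2c5∈{4}] nothing but 4 survives at r2c5, so r2c5=4.
Step 15. [r6c2∈{3}] r6c2 has the single candidate 3. So r6c2=3.
Step 16. [r1c6∈{5}] only 5 remains possible at r1c6, so r1c6=5.
Step 17. [r6c3∈{5}] only 5 remains possible at r6c3. So r6c3=5.
Step 18. [r4c6∈{2}] only 2 remains possible at r4c6. So r4c6=2.
Step 19. [r6c4∈{1}] only 1 remains possible at r6c4 ⇒ r6c4=1.
Step 20. [r5c2∈{4}] r5c2's peers cover all but 4 ⇒ r5c2=4.
Step 21. [r3c4∈{3}] only 3 remains possible at r3c4 ⇒ r3c4=3.

Answer: 1 6 4 2 3 5 / 5 2 3 6 4 1 / 4 5 2 3 1 6 / 3 1 6 4 5 2 / 6 4 1 5 2 3 / 2 3 5 1 6 4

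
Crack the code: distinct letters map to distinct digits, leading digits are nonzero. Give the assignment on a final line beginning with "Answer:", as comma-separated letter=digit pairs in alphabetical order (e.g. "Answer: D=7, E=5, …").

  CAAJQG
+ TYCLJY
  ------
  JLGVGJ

Step 1. [col 1: G + Y ≡ J (mod 10)] no forcing yet in column 1 (carry-in 0); J=6 is free and consistent — try it. So J=6.
Step 2. [col 1: G + Y ≡ J (mod 10)] several values work for Y in column 1 (G + Y ≡ J (mod 10), carry-in 0); try Y=9, so Y=9.
Step 3. [col 1: G + Y ≡ J (mod 10)] from column 1 (Y=9, J=6, carry-in 0, digits 6,9 already taken and all letters distinct): G must equal 7, so G=7.
Step 4. [col 2: Q + J ≡ G (mod 10)] in column 2 we have Q+J≡G with carry-in 1; given J=6, G=7 and digits 6,7,9 already taken and all letters distinct, that pins Q to 0 ⇒ Q=0.
Step 5. [col 3: J + L ≡ V (mod 10)] several values work for L in column 3 (J + L ≡ V (mod 10), carry-in 0); try L=2 ⇒ L=2.
Step 6. [col 3: J + L ≡ V (mod 10)] in column 3 we have J+L≡V with carry-in 0; given J=6, L=2 and digits 0,2,6,7,9 already taken and all letters distinct, that pins V to 8, so V=8.
Step 7. [col 4: A + C ≡ G (mod 10)] A=3 is one option consistent with column 4 (A + C ≡ G (mod 10), carry-in 0) — take it. So A=3.
Step 8. [col 4: A + C ≡ G (mod 10)] from column 4 (A=3, G=7, carry-in 0, digits 0,2,3,6,7,8,9 already taken and all letters distinct): C must equal 4, so C=4.
Step 9. [col 6: C + T ≡ J (mod 10)] column 6 reads C+T+carry(1)=J with C=4, J=6; with digits 0,2,3,4,6,7,8,9 already taken and all letters distinct, the only value for T is 1, so T=1.

Answer: A=3, C=4, G=7, J=6, L=2, Q=0, T=1, V=8, Y=9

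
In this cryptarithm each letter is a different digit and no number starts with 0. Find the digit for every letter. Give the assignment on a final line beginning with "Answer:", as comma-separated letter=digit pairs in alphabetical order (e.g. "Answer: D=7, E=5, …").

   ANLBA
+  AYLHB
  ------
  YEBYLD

Step 1. [Y] Y is the leading digit of a 6-digit sum of two 5-digit numbers; the final carry is exactly 1 ⇒ Y=1.
Step 2. [col 1: A + B ≡ D (mod 10)] column 1 (A + B ≡ D (mod 10), carry-in 0) doesn't pin D yet; pick D=2 and continue, so D=2.
Step 3. [col 1: A + B ≡ D (mod 10)] column 1 (A + B ≡ D (mod 10), carry-in 0) doesn't pin B yet; pick B=4 and continue ⇒ B=4.
Step 4. [col 1: A + B ≡ D (mod 10)] from column 1 (B=4, D=2, carry-in 0, digits 1,2,4 already taken and all letters distinct): A must equal 8, so A=8.
Step 5. [col 2: B + H ≡ L (mod 10)] no forcing yet in column 2 (carry-in 1); H=5 is free and consistent — try it ⇒ H=5.
Step 6. [col 2: B + H ≡ L (mod 10)] column 2 reads B+H+carry(1)=L with B=4, H=5; with digits 1,2,4,5,8 already taken and all letters distinct, the only value for L is 0. So L=0.
Step 7. [col 4: N + Y ≡ B (mod 10)] in column 4 we have N+Y≡B with carry-in 0; given Y=1, B=4 and digits 0,1,2,4,5,8 already taken and all letters distinct, that pins N to 3, so N=3.
Step 8. [col 5: A + A ≡ E (mod 10)] column 5: given A=8, carry-in 0, and digits 0,1,2,3,4,5,8 already taken and all letters distinct, A+A≡E (mod 10) forces E=6, so E=6.

Answer: A=8, B=4, D=2, E=6, H=5, L=0, N=3, Y=1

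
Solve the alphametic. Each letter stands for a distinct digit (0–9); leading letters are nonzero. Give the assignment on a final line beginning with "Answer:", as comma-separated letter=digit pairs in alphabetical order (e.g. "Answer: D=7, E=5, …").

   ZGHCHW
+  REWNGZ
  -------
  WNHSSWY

Step 1. [col 1: W + Z ≡ Y (mod 10)] several values work for Z in column 1 (W + Z ≡ Y (mod 10), carry-in 0); try Z=9. So Z=9.
Step 2. [col 1: W + Z ≡ Y (mod 10)] column 1 (W + Z ≡ Y (mod 10), carry-in 0) doesn't pin W yet; pick W=1 and continue, so W=1.
Step 3. [col 1: W + Z ≡ Y (mod 10)] in column 1 we have W+Z≡Y with carry-in 0; given W=1, Z=9 and digits 1,9 already taken and all letters distinct, that pins Y to 0, so Y=0.
Step 4. [col 2: H + G ≡ W (mod 10)] several values work for G in column 2 (H + G ≡ W (mod 10), carry-in 1); try G=3. So G=3.
Step 5. [col 2: H + G ≡ W (mod 10)] column 2: given G=3, W=1, carry-in 1, and digits 0,1,3,9 already taken and all letters distinct, H+G≡W (mod 10) forces H=7, so H=7.
Step 6. [col 3: C + N ≡ S (mod 10)] several values work for C in column 3 (C + N ≡ S (mod 10), carry-in 1); try C=2 ⇒ C=2.
Step 7. [col 3: C + N ≡ S (mod 10)] column 3: given C=2, carry-in 1, and digits 0,1,2,3,7,9 already taken and all letters distinct, C+N≡S (mod 10) forces S=8 ⇒ S=8.
Step 8. [col 3: C + N ≡ S (mod 10)] column 3: given C=2, S=8, carry-in 1, and digits 0,1,2,3,7,8,9 already taken and all letters distinct, C+N≡S (mod 10) forces N=5. So N=5.
Step 9. [col 5: G + E ≡ H (mod 10)] from column 5 (G=3, H=7, carry-in 0, digits 0,1,2,3,5,7,8,9 already taken and all letters distinct): E must equal 4. So E=4.
Step 10. [col 6: Z + R ≡ N (mod 10)] in column 6 we have Z+R≡N with carry-in 0; given Z=9, N=5 and digits 0,1,2,3,4,5,7,8,9 already taken and all letters distinct, that pins R to 6. So R=6.

Answer: C=2, E=4, G=3, H=7, N=5, R=6, S=8, W=1, Y=0, Z=9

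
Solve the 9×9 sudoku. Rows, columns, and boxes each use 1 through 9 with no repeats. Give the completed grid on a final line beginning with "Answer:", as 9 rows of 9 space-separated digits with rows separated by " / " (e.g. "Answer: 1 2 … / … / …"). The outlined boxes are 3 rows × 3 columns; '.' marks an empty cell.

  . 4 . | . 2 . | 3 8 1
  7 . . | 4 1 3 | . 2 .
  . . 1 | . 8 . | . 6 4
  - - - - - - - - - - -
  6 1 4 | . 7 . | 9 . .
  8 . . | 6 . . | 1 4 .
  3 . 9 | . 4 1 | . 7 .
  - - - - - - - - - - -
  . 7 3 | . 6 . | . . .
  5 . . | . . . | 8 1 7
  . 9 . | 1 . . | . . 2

Step 1. [r2c7∈{5}] r2c7 is down to just 5, so r2c7=5.
Step 2. [r9c6∈{4,5,7,8}] in row 9, 7 fits only at r9c6 ⇒ r9c6=7.
Step 3. [r7c8∈{5,9}] col 8 places 9 nowhere but r7c8. So r7c8=9.
Step 4. [r7c9∈{5}] r7c9 has the single candidate 5. So r7c9=5.
Step 5. [r4c8∈{3,5}] 5 has one home in col 8: r4c8, so r4c8=5.
Step 6. [r7c7∈{4}] only 4 remains possible at r7c7 ⇒ r7c7=4.
Step 7. [r1c1∈{9}] nothing but 9 survives at r1c1, so r1c1=9.
Step 8. [r6c7∈{2,6}] across col 7, 2 lands solely at r6c7. So r6c7=2.
Step 9. [r6c2∈{5}] only 5 remains possible at r6c2, so r6c2=5.
Step 10. [r5c2∈{2}] nothing but 2 survives at r5c2. So r5c2=2.
Step 11. [r6c4∈{8}] r6c4 is down to just 8, so r6c4=8.
Step 12. [r7c4∈{2}] r7c4's peers cover all but 2. So r7c4=2.
Step 13. [r1c3∈{5,6}] in col 3, 5 fits only at r1c3, so r1c3=5.
Step 14. [r4c4∈{3}] only 3 remains possible at r4c4 ⇒ r4c4=3.
Step 15. [r8c4∈{9}] r8c4 has the single candidate 9 ⇒ r8c4=9.
Step 16. [r8c2∈{6}] only 6 remains possible at r8c2. So r8c2=6.
Step 17. [r3c4∈{5,7}] col 4 places 5 nowhere but r3c4 ⇒ r3c4=5.
Step 18. [r5c5∈{5,9}] 9 has one home in col 5: r5c5, so r5c5=9.
Step 19. [r9c3∈{8}] r9c3's peers cover all but 8 ⇒ r9c3=8.
Step 20. [r9c8∈{3}] r9c8's peers cover all but 3, so r9c8=3.
Step 21. [r4c6∈{2}] r4c6 has the single candidate 2. So r4c6=2.
Step 22. [r3c2∈{3}] r3c2's peers cover all but 3 ⇒ r3c2=3.
Step 23. [r5c6∈{5}] r5c6's peers cover all but 5. So r5c6=5.
Step 24. [r2c3∈{6}] r2c3's peers cover all but 6. So r2c3=6.
Step 25. [r1c6∈{6}] r1c6 is down to just 6, so r1c6=6.
Step 26. [r7c1∈{1}] r7c1's peers cover all but 1, so r7c1=1.
Step 27. [r2c9∈{9}] only 9 remains possible at r2c9, so r2c9=9.
Step 28. [r4c9∈{8}] nothing but 8 survives at r4c9. So r4c9=8.
Step 29. [r3c7∈{7}] only 7 remains possible at r3c7 ⇒ r3c7=7.
Step 30. [r9c1∈{4}] r9c1's peers cover all but 4. So r9c1=4.
Step 31. [r6c9∈{6}] r6c9 is down to just 6, so r6c9=6.
Step 32. [r8c3∈{2}] r8c3's peers cover all but 2. So r8c3=2.
Step 33. [r3c6∈{9}] r3c6's peers cover all but 9, so r3c6=9.
Step 34. [r8c6∈{4}] nothing but 4 survives at r8c6. So r8c6=4.
Step 35. [r9c5∈{5}] r9c5's peers cover all but 5. So r9c5=5.
Step 36. [r7c6∈{8}] nothing but 8 survives at r7c6 ⇒ r7c6=8.
Step 37. [r9c7∈{6}] nothing but 6 survives at r9c7. So r9c7=6.
Step 38. [r1c4∈{7}] nothing but 7 survives at r1c4, so r1c4=7.
Step 39. [r8c5∈{3}] nothing but 3 survives at r8c5, so r8c5=3.
Step 40. [r5c9∈{3}] r5c9's peers cover all but 3. So r5c9=3.
Step 41. [r2c2∈{8}] r2c2's peers cover all but 8. So r2c2=8.
Step 42. [r5c3∈{7}] r5c3's peers cover all but 7. So r5c3=7.
Step 43. [r3c1∈{2}] nothing but 2 survives at r3c1, so r3c1=2.

Answer: 9 4 5 7 2 6 3 8 1 / 7 8 6 4 1 3 5 2 9 / 2 3 1 5 8 9 7 6 4 / 6 1 4 3 7 2 9 5 8 / 8 2 7 6 9 5 1 4 3 / 3 5 9 8 4 1 2 7 6 / 1 7 3 2 6 8 4 9 5 / 5 6 2 9 3 4 8 1 7 / 4 9 8 1 5 7 6 3 2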